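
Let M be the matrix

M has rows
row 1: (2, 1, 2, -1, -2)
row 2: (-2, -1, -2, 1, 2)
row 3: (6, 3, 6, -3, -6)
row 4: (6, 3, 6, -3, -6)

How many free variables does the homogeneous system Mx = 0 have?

Row reduce to echelon form.
R2 ← R2 + R1: [0, 0, 0, 0, 0]
R3 ← R3 − (3)·R1: [0, 0, 0, 0, 0]
R4 ← R4 − (3)·R1: [0, 0, 0, 0, 0]
1 nonzero row, so rank(M) = 1.
M has 5 columns; by rank–nullity, nullity = 5 − 1 = 4.

4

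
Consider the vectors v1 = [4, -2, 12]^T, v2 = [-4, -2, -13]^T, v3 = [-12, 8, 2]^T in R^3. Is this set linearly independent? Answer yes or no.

Form the matrix with these vectors as rows and row reduce.
R2 ← R2 + R1: [0, -4, -1]
R3 ← R3 + (3)·R1: [0, 2, 38]
R3 ← R3 + (1/2)·R2: [0, 0, 75/2]
3 nonzero rows, so the 3 vectors span a space of dimension 3.
Since 3 = 3, the vectors are linearly independent.

yes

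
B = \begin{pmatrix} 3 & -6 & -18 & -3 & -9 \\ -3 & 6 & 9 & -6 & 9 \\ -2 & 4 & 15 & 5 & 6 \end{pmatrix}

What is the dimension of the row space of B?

2

Row reduce to echelon form.
R2 ← R2 + R1: [0, 0, -9, -9, 0]
R3 ← R3 + (2/3)·R1: [0, 0, 3, 3, 0]
R3 ← R3 + (1/3)·R2: [0, 0, 0, 0, 0]
Echelon form has 2 nonzero rows, so rank(B) = 2.
The row space has dimension equal to the rank: 2.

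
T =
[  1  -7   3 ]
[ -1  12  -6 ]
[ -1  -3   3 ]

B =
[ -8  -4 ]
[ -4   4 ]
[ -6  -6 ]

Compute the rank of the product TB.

2

First compute TB:
[[  2, -50],
 [ -4,  88],
 [  2, -26]]
Now row reduce the product.
R2 ← R2 + (2)·R1: [0, -12]
R3 ← R3 − R1: [0, 24]
R3 ← R3 + (2)·R2: [0, 0]
2 nonzero rows, so rank(TB) = 2.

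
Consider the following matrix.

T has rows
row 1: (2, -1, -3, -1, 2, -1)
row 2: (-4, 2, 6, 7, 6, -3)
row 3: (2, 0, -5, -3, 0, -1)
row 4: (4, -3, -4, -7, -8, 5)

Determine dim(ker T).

3

Row reduce to echelon form.
R2 ← R2 + (2)·R1: [0, 0, 0, 5, 10, -5]
R3 ← R3 − R1: [0, 1, -2, -2, -2, 0]
R4 ← R4 − (2)·R1: [0, -1, 2, -5, -12, 7]
Swap R2 ↔ R3
R4 ← R4 + R2: [0, 0, 0, -7, -14, 7]
R4 ← R4 + (7/5)·R3: [0, 0, 0, 0, 0, 0]
3 nonzero rows, so rank(T) = 3.
T has 6 columns; by rank–nullity, nullity = 6 − 3 = 3.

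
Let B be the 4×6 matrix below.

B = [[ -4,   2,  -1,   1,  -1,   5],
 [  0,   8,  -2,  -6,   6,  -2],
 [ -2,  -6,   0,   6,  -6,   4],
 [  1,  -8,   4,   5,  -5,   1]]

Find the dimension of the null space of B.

Row reduce to echelon form.
R3 ← R3 − (1/2)·R1: [0, -7, 1/2, 11/2, -11/2, 3/2]
R4 ← R4 + (1/4)·R1: [0, -15/2, 15/4, 21/4, -21/4, 9/4]
R3 ← R3 + (7/8)·R2: [0, 0, -5/4, 1/4, -1/4, -1/4]
R4 ← R4 + (15/16)·R2: [0, 0, 15/8, -3/8, 3/8, 3/8]
R4 ← R4 + (3/2)·R3: [0, 0, 0, 0, 0, 0]
3 nonzero rows, so rank(B) = 3.
B has 6 columns; by rank–nullity, nullity = 6 − 3 = 3.

3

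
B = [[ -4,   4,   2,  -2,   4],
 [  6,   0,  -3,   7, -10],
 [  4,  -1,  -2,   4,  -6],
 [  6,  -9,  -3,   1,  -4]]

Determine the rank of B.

Row reduce to echelon form.
R2 ← R2 + (3/2)·R1: [0, 6, 0, 4, -4]
R3 ← R3 + R1: [0, 3, 0, 2, -2]
R4 ← R4 + (3/2)·R1: [0, -3, 0, -2, 2]
R3 ← R3 − (1/2)·R2: [0, 0, 0, 0, 0]
R4 ← R4 + (1/2)·R2: [0, 0, 0, 0, 0]
Echelon form has 2 nonzero rows, so rank(B) = 2.

2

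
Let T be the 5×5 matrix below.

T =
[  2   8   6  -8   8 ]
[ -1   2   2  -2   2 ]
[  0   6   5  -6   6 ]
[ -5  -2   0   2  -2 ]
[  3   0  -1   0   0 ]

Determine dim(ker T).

3

Row reduce to echelon form.
R2 ← R2 + (1/2)·R1: [0, 6, 5, -6, 6]
R4 ← R4 + (5/2)·R1: [0, 18, 15, -18, 18]
R5 ← R5 − (3/2)·R1: [0, -12, -10, 12, -12]
R3 ← R3 − R2: [0, 0, 0, 0, 0]
R4 ← R4 − (3)·R2: [0, 0, 0, 0, 0]
R5 ← R5 + (2)·R2: [0, 0, 0, 0, 0]
2 nonzero rows, so rank(T) = 2.
T has 5 columns; by rank–nullity, nullity = 5 − 2 = 3.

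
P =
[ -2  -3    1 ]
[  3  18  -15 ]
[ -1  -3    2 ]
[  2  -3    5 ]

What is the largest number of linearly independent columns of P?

Row reduce to echelon form.
R2 ← R2 + (3/2)·R1: [0, 27/2, -27/2]
R3 ← R3 − (1/2)·R1: [0, -3/2, 3/2]
R4 ← R4 + R1: [0, -6, 6]
R3 ← R3 + (1/9)·R2: [0, 0, 0]
R4 ← R4 + (4/9)·R2: [0, 0, 0]
Echelon form has 2 nonzero rows, so rank(P) = 2.
The rank gives the maximum number of linearly independent columns: 2.

2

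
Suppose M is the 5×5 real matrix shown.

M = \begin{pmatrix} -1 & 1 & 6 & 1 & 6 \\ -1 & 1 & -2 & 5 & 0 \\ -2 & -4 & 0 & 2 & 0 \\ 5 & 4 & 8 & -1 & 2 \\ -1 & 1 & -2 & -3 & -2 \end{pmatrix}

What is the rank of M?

Row reduce to echelon form.
R2 ← R2 − R1: [0, 0, -8, 4, -6]
R3 ← R3 − (2)·R1: [0, -6, -12, 0, -12]
R4 ← R4 + (5)·R1: [0, 9, 38, 4, 32]
R5 ← R5 − R1: [0, 0, -8, -4, -8]
Swap R2 ↔ R3
R4 ← R4 + (3/2)·R2: [0, 0, 20, 4, 14]
R4 ← R4 + (5/2)·R3: [0, 0, 0, 14, -1]
R5 ← R5 − R3: [0, 0, 0, -8, -2]
R5 ← R5 + (4/7)·R4: [0, 0, 0, 0, -18/7]
Echelon form has 5 nonzero rows, so rank(M) = 5.

5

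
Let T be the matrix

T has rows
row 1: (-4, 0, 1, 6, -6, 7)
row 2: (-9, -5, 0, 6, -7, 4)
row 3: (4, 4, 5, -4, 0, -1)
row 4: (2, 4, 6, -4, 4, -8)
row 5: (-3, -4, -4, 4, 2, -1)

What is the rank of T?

Row reduce to echelon form.
R2 ← R2 − (9/4)·R1: [0, -5, -9/4, -15/2, 13/2, -47/4]
R3 ← R3 + R1: [0, 4, 6, 2, -6, 6]
R4 ← R4 + (1/2)·R1: [0, 4, 13/2, -1, 1, -9/2]
R5 ← R5 − (3/4)·R1: [0, -4, -19/4, -1/2, 13/2, -25/4]
R3 ← R3 + (4/5)·R2: [0, 0, 21/5, -4, -4/5, -17/5]
R4 ← R4 + (4/5)·R2: [0, 0, 47/10, -7, 31/5, -139/10]
R5 ← R5 − (4/5)·R2: [0, 0, -59/20, 11/2, 13/10, 63/20]
R4 ← R4 − (47/42)·R3: [0, 0, 0, -53/21, 149/21, -212/21]
R5 ← R5 + (59/84)·R3: [0, 0, 0, 113/42, 31/42, 16/21]
R5 ← R5 + (113/106)·R4: [0, 0, 0, 0, 440/53, -10]
Echelon form has 5 nonzero rows, so rank(T) = 5.

5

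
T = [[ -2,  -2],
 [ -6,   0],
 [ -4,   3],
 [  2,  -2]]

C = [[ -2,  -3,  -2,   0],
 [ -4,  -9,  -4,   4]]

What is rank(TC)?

First compute TC:
[[ 12,  24,  12,  -8],
 [ 12,  18,  12,   0],
 [ -4, -15,  -4,  12],
 [  4,  12,   4,  -8]]
Now row reduce the product.
R2 ← R2 − R1: [0, -6, 0, 8]
R3 ← R3 + (1/3)·R1: [0, -7, 0, 28/3]
R4 ← R4 − (1/3)·R1: [0, 4, 0, -16/3]
R3 ← R3 − (7/6)·R2: [0, 0, 0, 0]
R4 ← R4 + (2/3)·R2: [0, 0, 0, 0]
2 nonzero rows, so rank(TC) = 2.

2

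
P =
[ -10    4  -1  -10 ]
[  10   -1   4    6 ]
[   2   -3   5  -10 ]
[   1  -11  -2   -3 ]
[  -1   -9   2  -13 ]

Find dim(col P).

Row reduce to echelon form.
R2 ← R2 + R1: [0, 3, 3, -4]
R3 ← R3 + (1/5)·R1: [0, -11/5, 24/5, -12]
R4 ← R4 + (1/10)·R1: [0, -53/5, -21/10, -4]
R5 ← R5 − (1/10)·R1: [0, -47/5, 21/10, -12]
R3 ← R3 + (11/15)·R2: [0, 0, 7, -224/15]
R4 ← R4 + (53/15)·R2: [0, 0, 17/2, -272/15]
R5 ← R5 + (47/15)·R2: [0, 0, 23/2, -368/15]
R4 ← R4 − (17/14)·R3: [0, 0, 0, 0]
R5 ← R5 − (23/14)·R3: [0, 0, 0, 0]
Echelon form has 3 nonzero rows, so rank(P) = 3.
The column space has dimension equal to the rank: 3.

3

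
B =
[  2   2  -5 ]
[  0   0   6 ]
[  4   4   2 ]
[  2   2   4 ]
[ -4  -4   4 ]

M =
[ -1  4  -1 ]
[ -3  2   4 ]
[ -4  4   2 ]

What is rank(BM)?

2

First compute BM:
[[ 12,  -8,  -4],
 [-24,  24,  12],
 [-24,  32,  16],
 [-24,  28,  14],
 [  0,  -8,  -4]]
Now row reduce the product.
R2 ← R2 + (2)·R1: [0, 8, 4]
R3 ← R3 + (2)·R1: [0, 16, 8]
R4 ← R4 + (2)·R1: [0, 12, 6]
R3 ← R3 − (2)·R2: [0, 0, 0]
R4 ← R4 − (3/2)·R2: [0, 0, 0]
R5 ← R5 + R2: [0, 0, 0]
2 nonzero rows, so rank(BM) = 2.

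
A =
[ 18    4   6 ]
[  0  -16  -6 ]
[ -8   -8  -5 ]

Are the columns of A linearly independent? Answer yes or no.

Row reduce A to echelon form.
R3 ← R3 + (4/9)·R1: [0, -56/9, -7/3]
R3 ← R3 − (7/18)·R2: [0, 0, 0]
2 pivots among 3 columns.
Only 2 < 3 pivot columns, so the columns are linearly dependent.

no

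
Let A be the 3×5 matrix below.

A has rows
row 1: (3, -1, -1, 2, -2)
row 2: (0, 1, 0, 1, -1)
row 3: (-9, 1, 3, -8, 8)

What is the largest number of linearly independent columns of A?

2

Row reduce to echelon form.
R3 ← R3 + (3)·R1: [0, -2, 0, -2, 2]
R3 ← R3 + (2)·R2: [0, 0, 0, 0, 0]
Echelon form has 2 nonzero rows, so rank(A) = 2.
The rank gives the maximum number of linearly independent columns: 2.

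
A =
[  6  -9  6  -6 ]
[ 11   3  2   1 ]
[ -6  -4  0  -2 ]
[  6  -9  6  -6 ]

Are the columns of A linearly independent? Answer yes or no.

no

Row reduce A to echelon form.
R2 ← R2 − (11/6)·R1: [0, 39/2, -9, 12]
R3 ← R3 + R1: [0, -13, 6, -8]
R4 ← R4 − R1: [0, 0, 0, 0]
R3 ← R3 + (2/3)·R2: [0, 0, 0, 0]
2 pivots among 4 columns.
Only 2 < 4 pivot columns, so the columns are linearly dependent.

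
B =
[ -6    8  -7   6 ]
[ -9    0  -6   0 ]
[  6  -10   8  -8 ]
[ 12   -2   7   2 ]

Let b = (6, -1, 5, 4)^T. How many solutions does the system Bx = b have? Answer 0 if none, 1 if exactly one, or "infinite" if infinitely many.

Row reduce the augmented matrix [B | b].
R2 ← R2 − (3/2)·R1: [0, -12, 9/2, -9, -10]
R3 ← R3 + R1: [0, -2, 1, -2, 11]
R4 ← R4 + (2)·R1: [0, 14, -7, 14, 16]
R3 ← R3 − (1/6)·R2: [0, 0, 1/4, -1/2, 38/3]
R4 ← R4 + (7/6)·R2: [0, 0, -7/4, 7/2, 13/3]
R4 ← R4 + (7)·R3: [0, 0, 0, 0, 93]
The echelon form has 4 nonzero rows; the last pivot sits in the augmented column, so rank(B) = 3 but rank([B|b]) = 4.
Since the ranks differ, the system is inconsistent.
It has no solutions.

0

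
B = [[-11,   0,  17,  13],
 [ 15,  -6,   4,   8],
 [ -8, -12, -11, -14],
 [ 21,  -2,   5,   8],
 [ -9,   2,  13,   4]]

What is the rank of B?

4

Row reduce to echelon form.
R2 ← R2 + (15/11)·R1: [0, -6, 299/11, 283/11]
R3 ← R3 − (8/11)·R1: [0, -12, -257/11, -258/11]
R4 ← R4 + (21/11)·R1: [0, -2, 412/11, 361/11]
R5 ← R5 − (9/11)·R1: [0, 2, -10/11, -73/11]
R3 ← R3 − (2)·R2: [0, 0, -855/11, -824/11]
R4 ← R4 − (1/3)·R2: [0, 0, 937/33, 800/33]
R5 ← R5 + (1/3)·R2: [0, 0, 269/33, 64/33]
R4 ← R4 + (937/2565)·R3: [0, 0, 0, -8008/2565]
R5 ← R5 + (269/2565)·R3: [0, 0, 0, -15176/2565]
R5 ← R5 − (271/143)·R4: [0, 0, 0, 0]
Echelon form has 4 nonzero rows, so rank(B) = 4.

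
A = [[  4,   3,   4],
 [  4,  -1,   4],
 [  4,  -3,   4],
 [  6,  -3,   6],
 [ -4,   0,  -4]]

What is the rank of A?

Row reduce to echelon form.
R2 ← R2 − R1: [0, -4, 0]
R3 ← R3 − R1: [0, -6, 0]
R4 ← R4 − (3/2)·R1: [0, -15/2, 0]
R5 ← R5 + R1: [0, 3, 0]
R3 ← R3 − (3/2)·R2: [0, 0, 0]
R4 ← R4 − (15/8)·R2: [0, 0, 0]
R5 ← R5 + (3/4)·R2: [0, 0, 0]
Echelon form has 2 nonzero rows, so rank(A) = 2.

2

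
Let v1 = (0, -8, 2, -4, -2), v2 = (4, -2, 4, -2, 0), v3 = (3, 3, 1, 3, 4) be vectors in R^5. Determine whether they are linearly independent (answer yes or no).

yes

Form the matrix with these vectors as rows and row reduce.
Swap R1 ↔ R2
R3 ← R3 − (3/4)·R1: [0, 9/2, -2, 9/2, 4]
R3 ← R3 + (9/16)·R2: [0, 0, -7/8, 9/4, 23/8]
3 nonzero rows, so the 3 vectors span a space of dimension 3.
Since 3 = 3, the vectors are linearly independent.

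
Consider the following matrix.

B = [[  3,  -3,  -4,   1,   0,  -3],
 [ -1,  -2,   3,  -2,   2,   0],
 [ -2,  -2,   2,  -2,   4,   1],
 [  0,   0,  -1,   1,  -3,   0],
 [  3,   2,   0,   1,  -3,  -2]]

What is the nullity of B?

Row reduce to echelon form.
R2 ← R2 + (1/3)·R1: [0, -3, 5/3, -5/3, 2, -1]
R3 ← R3 + (2/3)·R1: [0, -4, -2/3, -4/3, 4, -1]
R5 ← R5 − R1: [0, 5, 4, 0, -3, 1]
R3 ← R3 − (4/3)·R2: [0, 0, -26/9, 8/9, 4/3, 1/3]
R5 ← R5 + (5/3)·R2: [0, 0, 61/9, -25/9, 1/3, -2/3]
R4 ← R4 − (9/26)·R3: [0, 0, 0, 9/13, -45/13, -3/26]
R5 ← R5 + (61/26)·R3: [0, 0, 0, -9/13, 45/13, 3/26]
R5 ← R5 + R4: [0, 0, 0, 0, 0, 0]
4 nonzero rows, so rank(B) = 4.
B has 6 columns; by rank–nullity, nullity = 6 − 4 = 2.

2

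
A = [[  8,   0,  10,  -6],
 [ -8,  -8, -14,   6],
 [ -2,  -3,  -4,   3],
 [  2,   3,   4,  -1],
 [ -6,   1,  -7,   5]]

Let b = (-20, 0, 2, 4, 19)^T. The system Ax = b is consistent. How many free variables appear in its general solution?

1

Row reduce the augmented matrix [A | b].
R2 ← R2 + R1: [0, -8, -4, 0, -20]
R3 ← R3 + (1/4)·R1: [0, -3, -3/2, 3/2, -3]
R4 ← R4 − (1/4)·R1: [0, 3, 3/2, 1/2, 9]
R5 ← R5 + (3/4)·R1: [0, 1, 1/2, 1/2, 4]
R3 ← R3 − (3/8)·R2: [0, 0, 0, 3/2, 9/2]
R4 ← R4 + (3/8)·R2: [0, 0, 0, 1/2, 3/2]
R5 ← R5 + (1/8)·R2: [0, 0, 0, 1/2, 3/2]
R4 ← R4 − (1/3)·R3: [0, 0, 0, 0, 0]
R5 ← R5 − (1/3)·R3: [0, 0, 0, 0, 0]
The echelon form has 3 nonzero rows, and every pivot lies in the first 4 columns, so rank(A) = rank([A|b]) = 3.
The system is consistent.
Free variables = (unknowns) − (rank) = 4 − 3 = 1.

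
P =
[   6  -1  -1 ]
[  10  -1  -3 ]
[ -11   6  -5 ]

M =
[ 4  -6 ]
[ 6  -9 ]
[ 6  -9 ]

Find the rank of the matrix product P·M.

1

First compute PM:
[[ 12, -18],
 [ 16, -24],
 [-38,  57]]
Now row reduce the product.
R2 ← R2 − (4/3)·R1: [0, 0]
R3 ← R3 + (19/6)·R1: [0, 0]
1 nonzero row, so rank(PM) = 1.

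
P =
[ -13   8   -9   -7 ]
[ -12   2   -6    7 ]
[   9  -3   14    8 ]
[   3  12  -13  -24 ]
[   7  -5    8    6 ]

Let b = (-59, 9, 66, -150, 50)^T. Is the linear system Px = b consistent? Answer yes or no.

yes

Row reduce the augmented matrix [P | b].
R2 ← R2 − (12/13)·R1: [0, -70/13, 30/13, 175/13, 825/13]
R3 ← R3 + (9/13)·R1: [0, 33/13, 101/13, 41/13, 327/13]
R4 ← R4 + (3/13)·R1: [0, 180/13, -196/13, -333/13, -2127/13]
R5 ← R5 + (7/13)·R1: [0, -9/13, 41/13, 29/13, 237/13]
R3 ← R3 + (33/70)·R2: [0, 0, 62/7, 19/2, 771/14]
R4 ← R4 + (18/7)·R2: [0, 0, -64/7, 9, -3/7]
R5 ← R5 − (9/70)·R2: [0, 0, 20/7, 1/2, 141/14]
R4 ← R4 + (32/31)·R3: [0, 0, 0, 583/31, 1749/31]
R5 ← R5 − (10/31)·R3: [0, 0, 0, -159/62, -477/62]
R5 ← R5 + (3/22)·R4: [0, 0, 0, 0, 0]
The echelon form has 4 nonzero rows, and every pivot lies in the first 4 columns, so rank(P) = rank([P|b]) = 4.
The system is consistent.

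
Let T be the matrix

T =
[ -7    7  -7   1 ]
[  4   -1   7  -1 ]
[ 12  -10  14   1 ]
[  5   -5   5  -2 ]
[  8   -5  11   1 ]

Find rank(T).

3

Row reduce to echelon form.
R2 ← R2 + (4/7)·R1: [0, 3, 3, -3/7]
R3 ← R3 + (12/7)·R1: [0, 2, 2, 19/7]
R4 ← R4 + (5/7)·R1: [0, 0, 0, -9/7]
R5 ← R5 + (8/7)·R1: [0, 3, 3, 15/7]
R3 ← R3 − (2/3)·R2: [0, 0, 0, 3]
R5 ← R5 − R2: [0, 0, 0, 18/7]
R4 ← R4 + (3/7)·R3: [0, 0, 0, 0]
R5 ← R5 − (6/7)·R3: [0, 0, 0, 0]
Echelon form has 3 nonzero rows, so rank(T) = 3.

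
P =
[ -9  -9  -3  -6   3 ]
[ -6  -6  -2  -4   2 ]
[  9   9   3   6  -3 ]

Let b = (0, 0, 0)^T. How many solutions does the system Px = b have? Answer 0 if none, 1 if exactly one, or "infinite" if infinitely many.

infinite

Row reduce the augmented matrix [P | b].
R2 ← R2 − (2/3)·R1: [0, 0, 0, 0, 0, 0]
R3 ← R3 + R1: [0, 0, 0, 0, 0, 0]
The echelon form has 1 nonzero rows, and every pivot lies in the first 5 columns, so rank(P) = rank([P|b]) = 1.
The system is consistent.
rank = 1 < 5 unknowns, so there are infinitely many solutions.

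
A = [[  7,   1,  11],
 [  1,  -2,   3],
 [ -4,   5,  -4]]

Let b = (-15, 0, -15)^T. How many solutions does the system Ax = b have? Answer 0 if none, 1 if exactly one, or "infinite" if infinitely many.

Row reduce the augmented matrix [A | b].
R2 ← R2 − (1/7)·R1: [0, -15/7, 10/7, 15/7]
R3 ← R3 + (4/7)·R1: [0, 39/7, 16/7, -165/7]
R3 ← R3 + (13/5)·R2: [0, 0, 6, -18]
The echelon form has 3 nonzero rows, and every pivot lies in the first 3 columns, so rank(A) = rank([A|b]) = 3.
The system is consistent.
rank = 3 = number of unknowns, so the solution is unique.

1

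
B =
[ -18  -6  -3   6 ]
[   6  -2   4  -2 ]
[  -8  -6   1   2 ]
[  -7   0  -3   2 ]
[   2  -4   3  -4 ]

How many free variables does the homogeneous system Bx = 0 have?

1

Row reduce to echelon form.
R2 ← R2 + (1/3)·R1: [0, -4, 3, 0]
R3 ← R3 − (4/9)·R1: [0, -10/3, 7/3, -2/3]
R4 ← R4 − (7/18)·R1: [0, 7/3, -11/6, -1/3]
R5 ← R5 + (1/9)·R1: [0, -14/3, 8/3, -10/3]
R3 ← R3 − (5/6)·R2: [0, 0, -1/6, -2/3]
R4 ← R4 + (7/12)·R2: [0, 0, -1/12, -1/3]
R5 ← R5 − (7/6)·R2: [0, 0, -5/6, -10/3]
R4 ← R4 − (1/2)·R3: [0, 0, 0, 0]
R5 ← R5 − (5)·R3: [0, 0, 0, 0]
3 nonzero rows, so rank(B) = 3.
B has 4 columns; by rank–nullity, nullity = 4 − 3 = 1.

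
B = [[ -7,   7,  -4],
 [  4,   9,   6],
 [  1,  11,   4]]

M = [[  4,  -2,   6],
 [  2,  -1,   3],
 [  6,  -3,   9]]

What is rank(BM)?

First compute BM:
[[-38,  19, -57],
 [ 70, -35, 105],
 [ 50, -25,  75]]
Now row reduce the product.
R2 ← R2 + (35/19)·R1: [0, 0, 0]
R3 ← R3 + (25/19)·R1: [0, 0, 0]
1 nonzero row, so rank(BM) = 1.

1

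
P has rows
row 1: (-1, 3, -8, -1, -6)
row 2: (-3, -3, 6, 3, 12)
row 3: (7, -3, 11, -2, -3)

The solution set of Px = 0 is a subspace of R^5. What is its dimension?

Row reduce to echelon form.
R2 ← R2 − (3)·R1: [0, -12, 30, 6, 30]
R3 ← R3 + (7)·R1: [0, 18, -45, -9, -45]
R3 ← R3 + (3/2)·R2: [0, 0, 0, 0, 0]
2 nonzero rows, so rank(P) = 2.
P has 5 columns; by rank–nullity, nullity = 5 − 2 = 3.

3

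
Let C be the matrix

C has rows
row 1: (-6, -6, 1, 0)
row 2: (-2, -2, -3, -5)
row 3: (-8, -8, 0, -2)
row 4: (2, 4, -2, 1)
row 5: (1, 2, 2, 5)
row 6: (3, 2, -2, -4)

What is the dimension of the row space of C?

Row reduce to echelon form.
R2 ← R2 − (1/3)·R1: [0, 0, -10/3, -5]
R3 ← R3 − (4/3)·R1: [0, 0, -4/3, -2]
R4 ← R4 + (1/3)·R1: [0, 2, -5/3, 1]
R5 ← R5 + (1/6)·R1: [0, 1, 13/6, 5]
R6 ← R6 + (1/2)·R1: [0, -1, -3/2, -4]
Swap R2 ↔ R4
R5 ← R5 − (1/2)·R2: [0, 0, 3, 9/2]
R6 ← R6 + (1/2)·R2: [0, 0, -7/3, -7/2]
R4 ← R4 − (5/2)·R3: [0, 0, 0, 0]
R5 ← R5 + (9/4)·R3: [0, 0, 0, 0]
R6 ← R6 − (7/4)·R3: [0, 0, 0, 0]
Echelon form has 3 nonzero rows, so rank(C) = 3.
The row space has dimension equal to the rank: 3.

3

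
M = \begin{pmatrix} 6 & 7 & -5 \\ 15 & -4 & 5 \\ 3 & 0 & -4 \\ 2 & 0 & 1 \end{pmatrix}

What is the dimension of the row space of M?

Row reduce to echelon form.
R2 ← R2 − (5/2)·R1: [0, -43/2, 35/2]
R3 ← R3 − (1/2)·R1: [0, -7/2, -3/2]
R4 ← R4 − (1/3)·R1: [0, -7/3, 8/3]
R3 ← R3 − (7/43)·R2: [0, 0, -187/43]
R4 ← R4 − (14/129)·R2: [0, 0, 33/43]
R4 ← R4 + (3/17)·R3: [0, 0, 0]
Echelon form has 3 nonzero rows, so rank(M) = 3.
The row space has dimension equal to the rank: 3.

3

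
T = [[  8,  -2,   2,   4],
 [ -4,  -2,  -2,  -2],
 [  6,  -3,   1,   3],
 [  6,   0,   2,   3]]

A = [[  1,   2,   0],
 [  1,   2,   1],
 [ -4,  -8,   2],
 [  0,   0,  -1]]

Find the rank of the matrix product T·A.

First compute TA:
[[ -2,  -4,  -2],
 [  2,   4,  -4],
 [ -1,  -2,  -4],
 [ -2,  -4,   1]]
Now row reduce the product.
R2 ← R2 + R1: [0, 0, -6]
R3 ← R3 − (1/2)·R1: [0, 0, -3]
R4 ← R4 − R1: [0, 0, 3]
R3 ← R3 − (1/2)·R2: [0, 0, 0]
R4 ← R4 + (1/2)·R2: [0, 0, 0]
2 nonzero rows, so rank(TA) = 2.

2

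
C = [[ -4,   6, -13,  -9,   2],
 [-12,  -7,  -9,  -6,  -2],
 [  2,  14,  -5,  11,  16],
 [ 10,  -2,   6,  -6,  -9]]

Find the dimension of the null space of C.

Row reduce to echelon form.
R2 ← R2 − (3)·R1: [0, -25, 30, 21, -8]
R3 ← R3 + (1/2)·R1: [0, 17, -23/2, 13/2, 17]
R4 ← R4 + (5/2)·R1: [0, 13, -53/2, -57/2, -4]
R3 ← R3 + (17/25)·R2: [0, 0, 89/10, 1039/50, 289/25]
R4 ← R4 + (13/25)·R2: [0, 0, -109/10, -879/50, -204/25]
R4 ← R4 + (109/89)·R3: [0, 0, 0, 3502/445, 2669/445]
4 nonzero rows, so rank(C) = 4.
C has 5 columns; by rank–nullity, nullity = 5 − 4 = 1.

1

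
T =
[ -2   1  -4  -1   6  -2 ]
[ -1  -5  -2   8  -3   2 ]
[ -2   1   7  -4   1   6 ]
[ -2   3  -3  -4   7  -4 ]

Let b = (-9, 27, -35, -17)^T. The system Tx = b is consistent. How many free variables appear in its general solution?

Row reduce the augmented matrix [T | b].
R2 ← R2 − (1/2)·R1: [0, -11/2, 0, 17/2, -6, 3, 63/2]
R3 ← R3 − R1: [0, 0, 11, -3, -5, 8, -26]
R4 ← R4 − R1: [0, 2, 1, -3, 1, -2, -8]
R4 ← R4 + (4/11)·R2: [0, 0, 1, 1/11, -13/11, -10/11, 38/11]
R4 ← R4 − (1/11)·R3: [0, 0, 0, 4/11, -8/11, -18/11, 64/11]
The echelon form has 4 nonzero rows, and every pivot lies in the first 6 columns, so rank(T) = rank([T|b]) = 4.
The system is consistent.
Free variables = (unknowns) − (rank) = 6 − 4 = 2.

2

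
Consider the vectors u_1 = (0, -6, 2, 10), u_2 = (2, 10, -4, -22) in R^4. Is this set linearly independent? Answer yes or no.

yes

Form the matrix with these vectors as rows and row reduce.
Swap R1 ↔ R2
2 nonzero rows, so the 2 vectors span a space of dimension 2.
Since 2 = 2, the vectors are linearly independent.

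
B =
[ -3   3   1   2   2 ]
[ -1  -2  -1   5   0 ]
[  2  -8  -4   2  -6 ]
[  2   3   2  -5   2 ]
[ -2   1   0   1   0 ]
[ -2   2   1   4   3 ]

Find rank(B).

Row reduce to echelon form.
R2 ← R2 − (1/3)·R1: [0, -3, -4/3, 13/3, -2/3]
R3 ← R3 + (2/3)·R1: [0, -6, -10/3, 10/3, -14/3]
R4 ← R4 + (2/3)·R1: [0, 5, 8/3, -11/3, 10/3]
R5 ← R5 − (2/3)·R1: [0, -1, -2/3, -1/3, -4/3]
R6 ← R6 − (2/3)·R1: [0, 0, 1/3, 8/3, 5/3]
R3 ← R3 − (2)·R2: [0, 0, -2/3, -16/3, -10/3]
R4 ← R4 + (5/3)·R2: [0, 0, 4/9, 32/9, 20/9]
R5 ← R5 − (1/3)·R2: [0, 0, -2/9, -16/9, -10/9]
R4 ← R4 + (2/3)·R3: [0, 0, 0, 0, 0]
R5 ← R5 − (1/3)·R3: [0, 0, 0, 0, 0]
R6 ← R6 + (1/2)·R3: [0, 0, 0, 0, 0]
Echelon form has 3 nonzero rows, so rank(B) = 3.

3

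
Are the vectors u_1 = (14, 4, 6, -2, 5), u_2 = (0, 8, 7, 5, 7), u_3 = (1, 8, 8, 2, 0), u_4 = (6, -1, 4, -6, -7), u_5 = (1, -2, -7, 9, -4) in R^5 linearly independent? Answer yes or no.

Form the matrix with these vectors as rows and row reduce.
R3 ← R3 − (1/14)·R1: [0, 54/7, 53/7, 15/7, -5/14]
R4 ← R4 − (3/7)·R1: [0, -19/7, 10/7, -36/7, -64/7]
R5 ← R5 − (1/14)·R1: [0, -16/7, -52/7, 64/7, -61/14]
R3 ← R3 − (27/28)·R2: [0, 0, 23/28, -75/28, -199/28]
R4 ← R4 + (19/56)·R2: [0, 0, 213/56, -193/56, -379/56]
R5 ← R5 + (2/7)·R2: [0, 0, -38/7, 74/7, -33/14]
R4 ← R4 − (213/46)·R3: [0, 0, 0, 206/23, 2405/92]
R5 ← R5 + (152/23)·R3: [0, 0, 0, -164/23, -2269/46]
R5 ← R5 + (82/103)·R4: [0, 0, 0, 0, -2937/103]
5 nonzero rows, so the 5 vectors span a space of dimension 5.
Since 5 = 5, the vectors are linearly independent.

yes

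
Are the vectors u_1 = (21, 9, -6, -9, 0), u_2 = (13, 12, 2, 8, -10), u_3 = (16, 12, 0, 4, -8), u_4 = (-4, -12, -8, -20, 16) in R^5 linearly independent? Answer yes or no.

no

Form the matrix with these vectors as rows and row reduce.
R2 ← R2 − (13/21)·R1: [0, 45/7, 40/7, 95/7, -10]
R3 ← R3 − (16/21)·R1: [0, 36/7, 32/7, 76/7, -8]
R4 ← R4 + (4/21)·R1: [0, -72/7, -64/7, -152/7, 16]
R3 ← R3 − (4/5)·R2: [0, 0, 0, 0, 0]
R4 ← R4 + (8/5)·R2: [0, 0, 0, 0, 0]
2 nonzero rows, so the 4 vectors span a space of dimension 2.
Since 2 < 4, the vectors are linearly dependent.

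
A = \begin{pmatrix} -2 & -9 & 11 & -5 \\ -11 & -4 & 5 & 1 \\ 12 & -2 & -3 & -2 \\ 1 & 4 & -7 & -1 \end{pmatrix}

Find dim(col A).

4

Row reduce to echelon form.
R2 ← R2 − (11/2)·R1: [0, 91/2, -111/2, 57/2]
R3 ← R3 + (6)·R1: [0, -56, 63, -32]
R4 ← R4 + (1/2)·R1: [0, -1/2, -3/2, -7/2]
R3 ← R3 + (16/13)·R2: [0, 0, -69/13, 40/13]
R4 ← R4 + (1/91)·R2: [0, 0, -192/91, -290/91]
R4 ← R4 − (64/161)·R3: [0, 0, 0, -710/161]
Echelon form has 4 nonzero rows, so rank(A) = 4.
The column space has dimension equal to the rank: 4.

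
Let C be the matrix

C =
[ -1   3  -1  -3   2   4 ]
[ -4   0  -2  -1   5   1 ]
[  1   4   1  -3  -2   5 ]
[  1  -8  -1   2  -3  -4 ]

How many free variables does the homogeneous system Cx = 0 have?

Row reduce to echelon form.
R2 ← R2 − (4)·R1: [0, -12, 2, 11, -3, -15]
R3 ← R3 + R1: [0, 7, 0, -6, 0, 9]
R4 ← R4 + R1: [0, -5, -2, -1, -1, 0]
R3 ← R3 + (7/12)·R2: [0, 0, 7/6, 5/12, -7/4, 1/4]
R4 ← R4 − (5/12)·R2: [0, 0, -17/6, -67/12, 1/4, 25/4]
R4 ← R4 + (17/7)·R3: [0, 0, 0, -32/7, -4, 48/7]
4 nonzero rows, so rank(C) = 4.
C has 6 columns; by rank–nullity, nullity = 6 − 4 = 2.

2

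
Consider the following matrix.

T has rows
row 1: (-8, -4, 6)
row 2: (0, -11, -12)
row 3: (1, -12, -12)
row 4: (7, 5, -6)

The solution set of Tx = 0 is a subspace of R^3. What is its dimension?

Row reduce to echelon form.
R3 ← R3 + (1/8)·R1: [0, -25/2, -45/4]
R4 ← R4 + (7/8)·R1: [0, 3/2, -3/4]
R3 ← R3 − (25/22)·R2: [0, 0, 105/44]
R4 ← R4 + (3/22)·R2: [0, 0, -105/44]
R4 ← R4 + R3: [0, 0, 0]
3 nonzero rows, so rank(T) = 3.
T has 3 columns; by rank–nullity, nullity = 3 − 3 = 0.

0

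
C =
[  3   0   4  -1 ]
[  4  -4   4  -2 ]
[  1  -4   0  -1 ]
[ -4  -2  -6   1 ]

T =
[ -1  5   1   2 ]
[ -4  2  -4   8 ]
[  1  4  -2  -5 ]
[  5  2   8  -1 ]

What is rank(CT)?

First compute CT:
[[ -4,  29, -13, -13],
 [  6,  24,  -4, -42],
 [ 10,  -5,   9, -29],
 [ 11, -46,  24,   5]]
Now row reduce the product.
R2 ← R2 + (3/2)·R1: [0, 135/2, -47/2, -123/2]
R3 ← R3 + (5/2)·R1: [0, 135/2, -47/2, -123/2]
R4 ← R4 + (11/4)·R1: [0, 135/4, -47/4, -123/4]
R3 ← R3 − R2: [0, 0, 0, 0]
R4 ← R4 − (1/2)·R2: [0, 0, 0, 0]
2 nonzero rows, so rank(CT) = 2.

2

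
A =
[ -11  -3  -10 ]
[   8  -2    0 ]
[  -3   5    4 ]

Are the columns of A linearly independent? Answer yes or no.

yes

Row reduce A to echelon form.
R2 ← R2 + (8/11)·R1: [0, -46/11, -80/11]
R3 ← R3 − (3/11)·R1: [0, 64/11, 74/11]
R3 ← R3 + (32/23)·R2: [0, 0, -78/23]
3 pivots among 3 columns.
Every column is a pivot column, so the columns are linearly independent.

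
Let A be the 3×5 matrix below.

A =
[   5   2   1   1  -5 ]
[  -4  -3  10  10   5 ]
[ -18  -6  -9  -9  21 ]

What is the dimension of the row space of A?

Row reduce to echelon form.
R2 ← R2 + (4/5)·R1: [0, -7/5, 54/5, 54/5, 1]
R3 ← R3 + (18/5)·R1: [0, 6/5, -27/5, -27/5, 3]
R3 ← R3 + (6/7)·R2: [0, 0, 27/7, 27/7, 27/7]
Echelon form has 3 nonzero rows, so rank(A) = 3.
The row space has dimension equal to the rank: 3.

3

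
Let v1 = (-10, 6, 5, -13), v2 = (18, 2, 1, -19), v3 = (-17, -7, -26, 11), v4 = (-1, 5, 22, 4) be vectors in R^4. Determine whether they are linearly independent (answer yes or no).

yes

Form the matrix with these vectors as rows and row reduce.
R2 ← R2 + (9/5)·R1: [0, 64/5, 10, -212/5]
R3 ← R3 − (17/10)·R1: [0, -86/5, -69/2, 331/10]
R4 ← R4 − (1/10)·R1: [0, 22/5, 43/2, 53/10]
R3 ← R3 + (43/32)·R2: [0, 0, -337/16, -191/8]
R4 ← R4 − (11/32)·R2: [0, 0, 289/16, 159/8]
R4 ← R4 + (289/337)·R3: [0, 0, 0, -202/337]
4 nonzero rows, so the 4 vectors span a space of dimension 4.
Since 4 = 4, the vectors are linearly independent.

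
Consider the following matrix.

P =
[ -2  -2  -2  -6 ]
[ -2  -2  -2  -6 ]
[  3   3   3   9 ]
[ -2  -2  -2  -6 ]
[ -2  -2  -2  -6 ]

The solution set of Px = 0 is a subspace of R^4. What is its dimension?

3

Row reduce to echelon form.
R2 ← R2 − R1: [0, 0, 0, 0]
R3 ← R3 + (3/2)·R1: [0, 0, 0, 0]
R4 ← R4 − R1: [0, 0, 0, 0]
R5 ← R5 − R1: [0, 0, 0, 0]
1 nonzero row, so rank(P) = 1.
P has 4 columns; by rank–nullity, nullity = 4 − 1 = 3.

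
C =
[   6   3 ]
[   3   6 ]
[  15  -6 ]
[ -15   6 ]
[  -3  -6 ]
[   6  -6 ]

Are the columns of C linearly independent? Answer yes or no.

Row reduce C to echelon form.
R2 ← R2 − (1/2)·R1: [0, 9/2]
R3 ← R3 − (5/2)·R1: [0, -27/2]
R4 ← R4 + (5/2)·R1: [0, 27/2]
R5 ← R5 + (1/2)·R1: [0, -9/2]
R6 ← R6 − R1: [0, -9]
R3 ← R3 + (3)·R2: [0, 0]
R4 ← R4 − (3)·R2: [0, 0]
R5 ← R5 + R2: [0, 0]
R6 ← R6 + (2)·R2: [0, 0]
2 pivots among 2 columns.
Every column is a pivot column, so the columns are linearly independent.

yes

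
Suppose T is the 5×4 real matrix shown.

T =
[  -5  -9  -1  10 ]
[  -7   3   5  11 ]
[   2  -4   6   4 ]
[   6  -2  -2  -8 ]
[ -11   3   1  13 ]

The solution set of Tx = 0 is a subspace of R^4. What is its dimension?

1

Row reduce to echelon form.
R2 ← R2 − (7/5)·R1: [0, 78/5, 32/5, -3]
R3 ← R3 + (2/5)·R1: [0, -38/5, 28/5, 8]
R4 ← R4 + (6/5)·R1: [0, -64/5, -16/5, 4]
R5 ← R5 − (11/5)·R1: [0, 114/5, 16/5, -9]
R3 ← R3 + (19/39)·R2: [0, 0, 340/39, 85/13]
R4 ← R4 + (32/39)·R2: [0, 0, 80/39, 20/13]
R5 ← R5 − (19/13)·R2: [0, 0, -80/13, -60/13]
R4 ← R4 − (4/17)·R3: [0, 0, 0, 0]
R5 ← R5 + (12/17)·R3: [0, 0, 0, 0]
3 nonzero rows, so rank(T) = 3.
T has 4 columns; by rank–nullity, nullity = 4 − 3 = 1.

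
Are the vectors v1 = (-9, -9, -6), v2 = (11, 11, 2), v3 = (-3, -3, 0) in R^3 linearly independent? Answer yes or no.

Form the matrix with these vectors as rows and row reduce.
R2 ← R2 + (11/9)·R1: [0, 0, -16/3]
R3 ← R3 − (1/3)·R1: [0, 0, 2]
R3 ← R3 + (3/8)·R2: [0, 0, 0]
2 nonzero rows, so the 3 vectors span a space of dimension 2.
Since 2 < 3, the vectors are linearly dependent.

no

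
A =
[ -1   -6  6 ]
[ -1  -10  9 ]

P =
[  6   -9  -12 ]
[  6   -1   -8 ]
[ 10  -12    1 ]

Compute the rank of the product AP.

First compute AP:
[[ 18, -57,  66],
 [ 24, -89, 101]]
Now row reduce the product.
R2 ← R2 − (4/3)·R1: [0, -13, 13]
2 nonzero rows, so rank(AP) = 2.

2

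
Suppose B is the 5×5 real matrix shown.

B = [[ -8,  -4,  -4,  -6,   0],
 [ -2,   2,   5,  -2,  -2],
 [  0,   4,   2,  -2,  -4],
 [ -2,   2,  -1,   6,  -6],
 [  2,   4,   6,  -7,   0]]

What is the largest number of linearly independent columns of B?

4

Row reduce to echelon form.
R2 ← R2 − (1/4)·R1: [0, 3, 6, -1/2, -2]
R4 ← R4 − (1/4)·R1: [0, 3, 0, 15/2, -6]
R5 ← R5 + (1/4)·R1: [0, 3, 5, -17/2, 0]
R3 ← R3 − (4/3)·R2: [0, 0, -6, -4/3, -4/3]
R4 ← R4 − R2: [0, 0, -6, 8, -4]
R5 ← R5 − R2: [0, 0, -1, -8, 2]
R4 ← R4 − R3: [0, 0, 0, 28/3, -8/3]
R5 ← R5 − (1/6)·R3: [0, 0, 0, -70/9, 20/9]
R5 ← R5 + (5/6)·R4: [0, 0, 0, 0, 0]
Echelon form has 4 nonzero rows, so rank(B) = 4.
The rank gives the maximum number of linearly independent columns: 4.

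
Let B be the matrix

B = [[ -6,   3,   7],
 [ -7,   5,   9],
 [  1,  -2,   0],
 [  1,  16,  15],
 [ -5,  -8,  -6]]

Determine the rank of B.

Row reduce to echelon form.
R2 ← R2 − (7/6)·R1: [0, 3/2, 5/6]
R3 ← R3 + (1/6)·R1: [0, -3/2, 7/6]
R4 ← R4 + (1/6)·R1: [0, 33/2, 97/6]
R5 ← R5 − (5/6)·R1: [0, -21/2, -71/6]
R3 ← R3 + R2: [0, 0, 2]
R4 ← R4 − (11)·R2: [0, 0, 7]
R5 ← R5 + (7)·R2: [0, 0, -6]
R4 ← R4 − (7/2)·R3: [0, 0, 0]
R5 ← R5 + (3)·R3: [0, 0, 0]
Echelon form has 3 nonzero rows, so rank(B) = 3.

3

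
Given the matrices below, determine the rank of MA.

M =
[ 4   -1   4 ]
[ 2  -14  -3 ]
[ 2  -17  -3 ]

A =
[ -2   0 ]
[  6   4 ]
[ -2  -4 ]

First compute MA:
[[-22, -20],
 [-82, -44],
 [-100, -56]]
Now row reduce the product.
R2 ← R2 − (41/11)·R1: [0, 336/11]
R3 ← R3 − (50/11)·R1: [0, 384/11]
R3 ← R3 − (8/7)·R2: [0, 0]
2 nonzero rows, so rank(MA) = 2.

2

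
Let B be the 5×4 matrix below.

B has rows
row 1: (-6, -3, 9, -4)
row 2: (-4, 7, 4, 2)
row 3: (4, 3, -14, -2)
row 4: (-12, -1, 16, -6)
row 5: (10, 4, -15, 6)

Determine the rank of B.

Row reduce to echelon form.
R2 ← R2 − (2/3)·R1: [0, 9, -2, 14/3]
R3 ← R3 + (2/3)·R1: [0, 1, -8, -14/3]
R4 ← R4 − (2)·R1: [0, 5, -2, 2]
R5 ← R5 + (5/3)·R1: [0, -1, 0, -2/3]
R3 ← R3 − (1/9)·R2: [0, 0, -70/9, -140/27]
R4 ← R4 − (5/9)·R2: [0, 0, -8/9, -16/27]
R5 ← R5 + (1/9)·R2: [0, 0, -2/9, -4/27]
R4 ← R4 − (4/35)·R3: [0, 0, 0, 0]
R5 ← R5 − (1/35)·R3: [0, 0, 0, 0]
Echelon form has 3 nonzero rows, so rank(B) = 3.

3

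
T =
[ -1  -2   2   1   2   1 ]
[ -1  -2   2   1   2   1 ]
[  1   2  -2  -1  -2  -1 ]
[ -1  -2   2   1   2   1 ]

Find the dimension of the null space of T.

Row reduce to echelon form.
R2 ← R2 − R1: [0, 0, 0, 0, 0, 0]
R3 ← R3 + R1: [0, 0, 0, 0, 0, 0]
R4 ← R4 − R1: [0, 0, 0, 0, 0, 0]
1 nonzero row, so rank(T) = 1.
T has 6 columns; by rank–nullity, nullity = 6 − 1 = 5.

5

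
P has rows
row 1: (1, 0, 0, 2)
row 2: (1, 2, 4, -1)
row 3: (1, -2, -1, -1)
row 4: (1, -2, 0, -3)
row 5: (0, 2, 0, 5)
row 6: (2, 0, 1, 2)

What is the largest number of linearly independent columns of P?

Row reduce to echelon form.
R2 ← R2 − R1: [0, 2, 4, -3]
R3 ← R3 − R1: [0, -2, -1, -3]
R4 ← R4 − R1: [0, -2, 0, -5]
R6 ← R6 − (2)·R1: [0, 0, 1, -2]
R3 ← R3 + R2: [0, 0, 3, -6]
R4 ← R4 + R2: [0, 0, 4, -8]
R5 ← R5 − R2: [0, 0, -4, 8]
R4 ← R4 − (4/3)·R3: [0, 0, 0, 0]
R5 ← R5 + (4/3)·R3: [0, 0, 0, 0]
R6 ← R6 − (1/3)·R3: [0, 0, 0, 0]
Echelon form has 3 nonzero rows, so rank(P) = 3.
The rank gives the maximum number of linearly independent columns: 3.

3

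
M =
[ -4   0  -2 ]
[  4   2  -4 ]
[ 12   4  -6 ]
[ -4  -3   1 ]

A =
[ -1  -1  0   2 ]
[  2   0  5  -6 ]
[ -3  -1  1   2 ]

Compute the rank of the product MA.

First compute MA:
[[ 10,   6,  -2, -12],
 [ 12,   0,   6, -12],
 [ 14,  -6,  14, -12],
 [ -5,   3, -14,  12]]
Now row reduce the product.
R2 ← R2 − (6/5)·R1: [0, -36/5, 42/5, 12/5]
R3 ← R3 − (7/5)·R1: [0, -72/5, 84/5, 24/5]
R4 ← R4 + (1/2)·R1: [0, 6, -15, 6]
R3 ← R3 − (2)·R2: [0, 0, 0, 0]
R4 ← R4 + (5/6)·R2: [0, 0, -8, 8]
Swap R3 ↔ R4
3 nonzero rows, so rank(MA) = 3.

3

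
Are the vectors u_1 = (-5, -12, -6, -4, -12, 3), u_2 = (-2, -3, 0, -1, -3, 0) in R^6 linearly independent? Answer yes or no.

yes

Form the matrix with these vectors as rows and row reduce.
R2 ← R2 − (2/5)·R1: [0, 9/5, 12/5, 3/5, 9/5, -6/5]
2 nonzero rows, so the 2 vectors span a space of dimension 2.
Since 2 = 2, the vectors are linearly independent.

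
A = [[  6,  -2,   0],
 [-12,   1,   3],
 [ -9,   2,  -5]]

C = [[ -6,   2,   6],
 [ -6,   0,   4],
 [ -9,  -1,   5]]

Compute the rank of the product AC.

First compute AC:
[[-24,  12,  28],
 [ 39, -27, -53],
 [ 87, -13, -71]]
Now row reduce the product.
R2 ← R2 + (13/8)·R1: [0, -15/2, -15/2]
R3 ← R3 + (29/8)·R1: [0, 61/2, 61/2]
R3 ← R3 + (61/15)·R2: [0, 0, 0]
2 nonzero rows, so rank(AC) = 2.

2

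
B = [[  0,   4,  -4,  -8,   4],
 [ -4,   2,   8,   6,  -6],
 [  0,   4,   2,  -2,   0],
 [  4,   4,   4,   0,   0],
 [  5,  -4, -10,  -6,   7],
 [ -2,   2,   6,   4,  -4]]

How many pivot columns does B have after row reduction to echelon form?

Row reduce to echelon form.
Swap R1 ↔ R2
R4 ← R4 + R1: [0, 6, 12, 6, -6]
R5 ← R5 + (5/4)·R1: [0, -3/2, 0, 3/2, -1/2]
R6 ← R6 − (1/2)·R1: [0, 1, 2, 1, -1]
R3 ← R3 − R2: [0, 0, 6, 6, -4]
R4 ← R4 − (3/2)·R2: [0, 0, 18, 18, -12]
R5 ← R5 + (3/8)·R2: [0, 0, -3/2, -3/2, 1]
R6 ← R6 − (1/4)·R2: [0, 0, 3, 3, -2]
R4 ← R4 − (3)·R3: [0, 0, 0, 0, 0]
R5 ← R5 + (1/4)·R3: [0, 0, 0, 0, 0]
R6 ← R6 − (1/2)·R3: [0, 0, 0, 0, 0]
Echelon form has 3 nonzero rows, so rank(B) = 3.
Each nonzero row contributes one pivot column: 3 pivot columns.

3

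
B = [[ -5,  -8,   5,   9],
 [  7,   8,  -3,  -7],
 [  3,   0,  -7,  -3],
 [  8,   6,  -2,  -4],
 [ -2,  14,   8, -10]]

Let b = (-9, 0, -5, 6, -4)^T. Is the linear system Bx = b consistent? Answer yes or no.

no

Row reduce the augmented matrix [B | b].
R2 ← R2 + (7/5)·R1: [0, -16/5, 4, 28/5, -63/5]
R3 ← R3 + (3/5)·R1: [0, -24/5, -4, 12/5, -52/5]
R4 ← R4 + (8/5)·R1: [0, -34/5, 6, 52/5, -42/5]
R5 ← R5 − (2/5)·R1: [0, 86/5, 6, -68/5, -2/5]
R3 ← R3 − (3/2)·R2: [0, 0, -10, -6, 17/2]
R4 ← R4 − (17/8)·R2: [0, 0, -5/2, -3/2, 147/8]
R5 ← R5 + (43/8)·R2: [0, 0, 55/2, 33/2, -545/8]
R4 ← R4 − (1/4)·R3: [0, 0, 0, 0, 65/4]
R5 ← R5 + (11/4)·R3: [0, 0, 0, 0, -179/4]
R5 ← R5 + (179/65)·R4: [0, 0, 0, 0, 0]
The echelon form has 4 nonzero rows; the last pivot sits in the augmented column, so rank(B) = 3 but rank([B|b]) = 4.
Since the ranks differ, the system is inconsistent.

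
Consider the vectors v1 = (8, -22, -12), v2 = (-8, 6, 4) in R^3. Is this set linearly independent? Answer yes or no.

Form the matrix with these vectors as rows and row reduce.
R2 ← R2 + R1: [0, -16, -8]
2 nonzero rows, so the 2 vectors span a space of dimension 2.
Since 2 = 2, the vectors are linearly independent.

yes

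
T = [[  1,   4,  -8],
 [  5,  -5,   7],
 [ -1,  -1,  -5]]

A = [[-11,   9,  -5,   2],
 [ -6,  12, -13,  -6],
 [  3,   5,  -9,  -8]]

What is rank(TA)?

3

First compute TA:
[[-59,  17,  15,  42],
 [ -4,  20, -23, -16],
 [  2, -46,  63,  44]]
Now row reduce the product.
R2 ← R2 − (4/59)·R1: [0, 1112/59, -1417/59, -1112/59]
R3 ← R3 + (2/59)·R1: [0, -2680/59, 3747/59, 2680/59]
R3 ← R3 + (335/139)·R2: [0, 0, 782/139, 0]
3 nonzero rows, so rank(TA) = 3.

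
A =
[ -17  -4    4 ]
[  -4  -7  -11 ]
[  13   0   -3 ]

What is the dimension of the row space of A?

3

Row reduce to echelon form.
R2 ← R2 − (4/17)·R1: [0, -103/17, -203/17]
R3 ← R3 + (13/17)·R1: [0, -52/17, 1/17]
R3 ← R3 − (52/103)·R2: [0, 0, 627/103]
Echelon form has 3 nonzero rows, so rank(A) = 3.
The row space has dimension equal to the rank: 3.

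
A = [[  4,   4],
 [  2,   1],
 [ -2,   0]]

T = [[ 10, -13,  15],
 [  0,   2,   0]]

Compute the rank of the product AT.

2

First compute AT:
[[ 40, -44,  60],
 [ 20, -24,  30],
 [-20,  26, -30]]
Now row reduce the product.
R2 ← R2 − (1/2)·R1: [0, -2, 0]
R3 ← R3 + (1/2)·R1: [0, 4, 0]
R3 ← R3 + (2)·R2: [0, 0, 0]
2 nonzero rows, so rank(AT) = 2.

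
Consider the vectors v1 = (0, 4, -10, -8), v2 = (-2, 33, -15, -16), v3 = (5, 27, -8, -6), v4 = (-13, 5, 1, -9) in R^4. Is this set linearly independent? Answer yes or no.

Form the matrix with these vectors as rows and row reduce.
Swap R1 ↔ R2
R3 ← R3 + (5/2)·R1: [0, 219/2, -91/2, -46]
R4 ← R4 − (13/2)·R1: [0, -419/2, 197/2, 95]
R3 ← R3 − (219/8)·R2: [0, 0, 913/4, 173]
R4 ← R4 + (419/8)·R2: [0, 0, -1701/4, -324]
R4 ← R4 + (1701/913)·R3: [0, 0, 0, -1539/913]
4 nonzero rows, so the 4 vectors span a space of dimension 4.
Since 4 = 4, the vectors are linearly independent.

yes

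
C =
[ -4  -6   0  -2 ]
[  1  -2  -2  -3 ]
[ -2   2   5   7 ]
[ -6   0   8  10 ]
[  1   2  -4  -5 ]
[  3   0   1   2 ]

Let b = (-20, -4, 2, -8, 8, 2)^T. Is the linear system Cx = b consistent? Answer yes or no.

yes

Row reduce the augmented matrix [C | b].
R2 ← R2 + (1/4)·R1: [0, -7/2, -2, -7/2, -9]
R3 ← R3 − (1/2)·R1: [0, 5, 5, 8, 12]
R4 ← R4 − (3/2)·R1: [0, 9, 8, 13, 22]
R5 ← R5 + (1/4)·R1: [0, 1/2, -4, -11/2, 3]
R6 ← R6 + (3/4)·R1: [0, -9/2, 1, 1/2, -13]
R3 ← R3 + (10/7)·R2: [0, 0, 15/7, 3, -6/7]
R4 ← R4 + (18/7)·R2: [0, 0, 20/7, 4, -8/7]
R5 ← R5 + (1/7)·R2: [0, 0, -30/7, -6, 12/7]
R6 ← R6 − (9/7)·R2: [0, 0, 25/7, 5, -10/7]
R4 ← R4 − (4/3)·R3: [0, 0, 0, 0, 0]
R5 ← R5 + (2)·R3: [0, 0, 0, 0, 0]
R6 ← R6 − (5/3)·R3: [0, 0, 0, 0, 0]
The echelon form has 3 nonzero rows, and every pivot lies in the first 4 columns, so rank(C) = rank([C|b]) = 3.
The system is consistent.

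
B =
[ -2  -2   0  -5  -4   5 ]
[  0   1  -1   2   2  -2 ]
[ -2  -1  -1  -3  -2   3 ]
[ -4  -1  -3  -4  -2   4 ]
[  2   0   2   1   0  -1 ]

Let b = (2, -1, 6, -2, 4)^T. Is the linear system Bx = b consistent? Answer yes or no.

no

Row reduce the augmented matrix [B | b].
R3 ← R3 − R1: [0, 1, -1, 2, 2, -2, 4]
R4 ← R4 − (2)·R1: [0, 3, -3, 6, 6, -6, -6]
R5 ← R5 + R1: [0, -2, 2, -4, -4, 4, 6]
R3 ← R3 − R2: [0, 0, 0, 0, 0, 0, 5]
R4 ← R4 − (3)·R2: [0, 0, 0, 0, 0, 0, -3]
R5 ← R5 + (2)·R2: [0, 0, 0, 0, 0, 0, 4]
R4 ← R4 + (3/5)·R3: [0, 0, 0, 0, 0, 0, 0]
R5 ← R5 − (4/5)·R3: [0, 0, 0, 0, 0, 0, 0]
The echelon form has 3 nonzero rows; the last pivot sits in the augmented column, so rank(B) = 2 but rank([B|b]) = 3.
Since the ranks differ, the system is inconsistent.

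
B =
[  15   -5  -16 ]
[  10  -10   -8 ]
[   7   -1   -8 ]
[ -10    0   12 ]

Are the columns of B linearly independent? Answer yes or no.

Row reduce B to echelon form.
R2 ← R2 − (2/3)·R1: [0, -20/3, 8/3]
R3 ← R3 − (7/15)·R1: [0, 4/3, -8/15]
R4 ← R4 + (2/3)·R1: [0, -10/3, 4/3]
R3 ← R3 + (1/5)·R2: [0, 0, 0]
R4 ← R4 − (1/2)·R2: [0, 0, 0]
2 pivots among 3 columns.
Only 2 < 3 pivot columns, so the columns are linearly dependent.

no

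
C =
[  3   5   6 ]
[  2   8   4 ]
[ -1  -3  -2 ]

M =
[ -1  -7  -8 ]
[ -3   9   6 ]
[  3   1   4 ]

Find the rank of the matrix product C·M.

2

First compute CM:
[[  0,  30,  30],
 [-14,  62,  48],
 [  4, -22, -18]]
Now row reduce the product.
Swap R1 ↔ R2
R3 ← R3 + (2/7)·R1: [0, -30/7, -30/7]
R3 ← R3 + (1/7)·R2: [0, 0, 0]
2 nonzero rows, so rank(CM) = 2.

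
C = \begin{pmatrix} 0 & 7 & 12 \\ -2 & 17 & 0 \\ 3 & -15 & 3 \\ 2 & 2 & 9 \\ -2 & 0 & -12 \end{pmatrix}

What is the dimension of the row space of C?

Row reduce to echelon form.
Swap R1 ↔ R2
R3 ← R3 + (3/2)·R1: [0, 21/2, 3]
R4 ← R4 + R1: [0, 19, 9]
R5 ← R5 − R1: [0, -17, -12]
R3 ← R3 − (3/2)·R2: [0, 0, -15]
R4 ← R4 − (19/7)·R2: [0, 0, -165/7]
R5 ← R5 + (17/7)·R2: [0, 0, 120/7]
R4 ← R4 − (11/7)·R3: [0, 0, 0]
R5 ← R5 + (8/7)·R3: [0, 0, 0]
Echelon form has 3 nonzero rows, so rank(C) = 3.
The row space has dimension equal to the rank: 3.

3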